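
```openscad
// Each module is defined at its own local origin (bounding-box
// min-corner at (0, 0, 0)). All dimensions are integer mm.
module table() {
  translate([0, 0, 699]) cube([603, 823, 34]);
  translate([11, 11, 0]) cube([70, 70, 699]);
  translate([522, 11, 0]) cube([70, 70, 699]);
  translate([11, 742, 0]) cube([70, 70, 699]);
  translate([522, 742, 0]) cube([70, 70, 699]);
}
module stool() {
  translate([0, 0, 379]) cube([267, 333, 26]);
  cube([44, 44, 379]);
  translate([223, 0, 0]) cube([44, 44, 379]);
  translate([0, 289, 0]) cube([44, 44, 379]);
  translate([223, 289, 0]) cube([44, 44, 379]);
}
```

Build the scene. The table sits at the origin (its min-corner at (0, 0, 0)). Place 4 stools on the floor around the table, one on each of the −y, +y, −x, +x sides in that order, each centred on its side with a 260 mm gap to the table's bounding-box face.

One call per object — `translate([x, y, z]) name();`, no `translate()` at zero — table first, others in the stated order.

table();
translate([168, -593, 0]) stool();
translate([168, 1083, 0]) stool();
translate([-527, 245, 0]) stool();
translate([863, 245, 0]) stool();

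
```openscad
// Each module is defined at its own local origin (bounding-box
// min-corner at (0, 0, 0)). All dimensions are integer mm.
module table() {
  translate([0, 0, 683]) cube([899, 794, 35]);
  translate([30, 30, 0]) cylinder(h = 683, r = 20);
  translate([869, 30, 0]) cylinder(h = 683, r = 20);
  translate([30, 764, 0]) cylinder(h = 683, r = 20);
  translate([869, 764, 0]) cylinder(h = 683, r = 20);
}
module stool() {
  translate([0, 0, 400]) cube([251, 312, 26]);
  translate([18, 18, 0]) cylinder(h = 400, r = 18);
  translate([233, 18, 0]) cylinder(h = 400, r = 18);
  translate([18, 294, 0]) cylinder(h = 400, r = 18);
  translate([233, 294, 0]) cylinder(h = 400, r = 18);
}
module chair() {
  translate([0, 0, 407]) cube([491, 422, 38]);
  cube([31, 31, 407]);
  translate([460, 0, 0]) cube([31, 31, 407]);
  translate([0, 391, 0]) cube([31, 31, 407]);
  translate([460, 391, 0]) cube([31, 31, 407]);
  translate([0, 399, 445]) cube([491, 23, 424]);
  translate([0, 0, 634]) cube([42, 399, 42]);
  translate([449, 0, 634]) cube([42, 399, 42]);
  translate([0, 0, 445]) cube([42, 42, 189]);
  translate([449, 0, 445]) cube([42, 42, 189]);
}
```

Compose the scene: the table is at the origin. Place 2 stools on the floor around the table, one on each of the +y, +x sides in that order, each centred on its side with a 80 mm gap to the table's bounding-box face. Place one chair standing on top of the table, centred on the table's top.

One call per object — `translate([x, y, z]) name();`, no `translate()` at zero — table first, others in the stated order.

table();
translate([324, 874, 0]) stool();
translate([979, 241, 0]) stool();
translate([204, 186, 718]) chair();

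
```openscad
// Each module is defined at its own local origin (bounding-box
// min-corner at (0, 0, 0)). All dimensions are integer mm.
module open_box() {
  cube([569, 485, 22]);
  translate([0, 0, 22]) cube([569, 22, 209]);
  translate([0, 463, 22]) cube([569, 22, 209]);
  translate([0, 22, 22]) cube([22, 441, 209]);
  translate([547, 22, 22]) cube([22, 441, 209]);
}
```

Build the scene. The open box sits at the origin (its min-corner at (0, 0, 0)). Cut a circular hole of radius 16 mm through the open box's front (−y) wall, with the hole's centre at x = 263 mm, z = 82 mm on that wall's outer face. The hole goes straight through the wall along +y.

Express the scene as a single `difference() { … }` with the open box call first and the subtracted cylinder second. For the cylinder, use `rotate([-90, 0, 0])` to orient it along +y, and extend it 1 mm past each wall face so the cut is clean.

difference() {
  open_box();
  translate([263, -1, 82]) rotate([-90, 0, 0]) cylinder(h = 24, r = 16);
}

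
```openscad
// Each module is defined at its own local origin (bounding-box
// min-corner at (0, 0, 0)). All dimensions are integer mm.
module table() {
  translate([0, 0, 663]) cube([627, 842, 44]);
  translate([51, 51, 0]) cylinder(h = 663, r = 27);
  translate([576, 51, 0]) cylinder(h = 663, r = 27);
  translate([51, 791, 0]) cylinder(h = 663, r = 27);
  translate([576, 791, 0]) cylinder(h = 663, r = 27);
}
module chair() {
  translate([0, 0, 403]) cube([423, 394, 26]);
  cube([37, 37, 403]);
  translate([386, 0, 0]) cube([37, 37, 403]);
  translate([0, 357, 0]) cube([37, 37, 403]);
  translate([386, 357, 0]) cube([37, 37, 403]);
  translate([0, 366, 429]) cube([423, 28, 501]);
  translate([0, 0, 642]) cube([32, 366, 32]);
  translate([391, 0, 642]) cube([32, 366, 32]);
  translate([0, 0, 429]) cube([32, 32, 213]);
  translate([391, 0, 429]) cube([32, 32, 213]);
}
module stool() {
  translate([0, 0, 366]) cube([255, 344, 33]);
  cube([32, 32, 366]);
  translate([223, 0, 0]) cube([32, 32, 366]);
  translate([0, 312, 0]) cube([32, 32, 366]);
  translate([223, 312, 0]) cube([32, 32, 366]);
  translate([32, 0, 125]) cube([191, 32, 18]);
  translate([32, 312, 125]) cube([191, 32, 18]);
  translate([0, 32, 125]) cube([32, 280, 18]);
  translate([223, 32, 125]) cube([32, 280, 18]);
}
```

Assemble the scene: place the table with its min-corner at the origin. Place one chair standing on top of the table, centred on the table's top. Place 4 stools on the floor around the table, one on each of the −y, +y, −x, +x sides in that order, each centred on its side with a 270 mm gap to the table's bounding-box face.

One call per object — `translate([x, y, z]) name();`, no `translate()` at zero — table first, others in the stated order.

table();
translate([102, 224, 707]) chair();
translate([186, -614, 0]) stool();
translate([186, 1112, 0]) stool();
translate([-525, 249, 0]) stool();
translate([897, 249, 0]) stool();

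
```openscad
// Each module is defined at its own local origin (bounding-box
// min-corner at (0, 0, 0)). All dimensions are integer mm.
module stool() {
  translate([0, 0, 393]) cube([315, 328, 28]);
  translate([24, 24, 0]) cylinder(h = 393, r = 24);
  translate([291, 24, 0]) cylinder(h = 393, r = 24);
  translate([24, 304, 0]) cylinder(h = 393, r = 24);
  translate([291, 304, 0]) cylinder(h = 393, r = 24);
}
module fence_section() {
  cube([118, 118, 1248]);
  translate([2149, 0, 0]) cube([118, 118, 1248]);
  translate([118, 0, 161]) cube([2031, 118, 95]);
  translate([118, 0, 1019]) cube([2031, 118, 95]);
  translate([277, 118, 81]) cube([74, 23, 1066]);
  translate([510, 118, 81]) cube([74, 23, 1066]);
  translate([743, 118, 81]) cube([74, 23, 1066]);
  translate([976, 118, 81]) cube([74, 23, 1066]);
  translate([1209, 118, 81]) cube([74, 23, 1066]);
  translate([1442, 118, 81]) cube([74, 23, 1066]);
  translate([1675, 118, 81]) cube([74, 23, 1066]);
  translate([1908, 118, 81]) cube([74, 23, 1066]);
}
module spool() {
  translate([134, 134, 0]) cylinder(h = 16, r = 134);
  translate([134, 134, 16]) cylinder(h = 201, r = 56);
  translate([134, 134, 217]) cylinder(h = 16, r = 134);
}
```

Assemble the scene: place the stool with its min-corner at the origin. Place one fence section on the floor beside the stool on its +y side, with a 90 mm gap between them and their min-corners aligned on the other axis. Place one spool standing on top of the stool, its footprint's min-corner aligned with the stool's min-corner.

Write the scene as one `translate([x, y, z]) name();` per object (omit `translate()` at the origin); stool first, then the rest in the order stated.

stool();
translate([0, 418, 0]) fence_section();
translate([0, 0, 421]) spool();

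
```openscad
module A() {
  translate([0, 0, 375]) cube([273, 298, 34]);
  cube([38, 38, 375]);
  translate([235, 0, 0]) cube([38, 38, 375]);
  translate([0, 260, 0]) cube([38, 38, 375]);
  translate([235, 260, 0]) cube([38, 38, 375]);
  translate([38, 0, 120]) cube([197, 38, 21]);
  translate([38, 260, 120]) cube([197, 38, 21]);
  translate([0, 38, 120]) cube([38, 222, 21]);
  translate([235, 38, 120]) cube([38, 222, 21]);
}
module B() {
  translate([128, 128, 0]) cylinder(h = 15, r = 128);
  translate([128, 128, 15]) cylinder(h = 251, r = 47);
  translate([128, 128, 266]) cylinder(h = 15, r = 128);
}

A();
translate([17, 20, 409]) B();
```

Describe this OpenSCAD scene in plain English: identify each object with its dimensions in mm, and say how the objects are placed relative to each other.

A is a four-legged stool. The seat is a 273×298×34 mm slab whose top surface is at z = 409 mm; four square legs, each 38×38 mm in cross-section, run from the floor (z = 0) to the underside of the seat, each flush with a corner of the seat. Four stretchers, 38 mm wide and 21 mm tall, connect adjacent legs with their undersides at z = 120 mm, each running between the inner faces of the legs it joins and aligned with the legs' outer faces on the other axis.

B is a spool: two coaxial disc flanges of radius 128 mm and thickness 15 mm, joined by a core cylinder of radius 47 mm and height 251 mm. The lower flange rests on z = 0 and the three cylinders share a vertical axis.

The spool is on top of the stool.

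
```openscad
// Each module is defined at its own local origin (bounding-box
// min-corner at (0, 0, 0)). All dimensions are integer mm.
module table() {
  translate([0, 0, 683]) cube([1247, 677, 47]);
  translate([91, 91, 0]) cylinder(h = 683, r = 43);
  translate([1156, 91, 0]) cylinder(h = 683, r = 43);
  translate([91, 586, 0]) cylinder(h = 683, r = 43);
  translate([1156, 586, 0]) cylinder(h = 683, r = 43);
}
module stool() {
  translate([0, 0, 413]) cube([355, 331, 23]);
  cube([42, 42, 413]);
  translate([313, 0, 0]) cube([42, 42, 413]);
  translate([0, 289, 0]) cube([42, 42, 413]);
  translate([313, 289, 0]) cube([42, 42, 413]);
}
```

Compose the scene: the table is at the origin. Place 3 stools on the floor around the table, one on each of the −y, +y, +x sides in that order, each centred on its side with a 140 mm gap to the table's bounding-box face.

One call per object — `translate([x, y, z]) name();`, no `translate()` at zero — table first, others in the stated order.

table();
translate([446, -471, 0]) stool();
translate([446, 817, 0]) stool();
translate([1387, 173, 0]) stool();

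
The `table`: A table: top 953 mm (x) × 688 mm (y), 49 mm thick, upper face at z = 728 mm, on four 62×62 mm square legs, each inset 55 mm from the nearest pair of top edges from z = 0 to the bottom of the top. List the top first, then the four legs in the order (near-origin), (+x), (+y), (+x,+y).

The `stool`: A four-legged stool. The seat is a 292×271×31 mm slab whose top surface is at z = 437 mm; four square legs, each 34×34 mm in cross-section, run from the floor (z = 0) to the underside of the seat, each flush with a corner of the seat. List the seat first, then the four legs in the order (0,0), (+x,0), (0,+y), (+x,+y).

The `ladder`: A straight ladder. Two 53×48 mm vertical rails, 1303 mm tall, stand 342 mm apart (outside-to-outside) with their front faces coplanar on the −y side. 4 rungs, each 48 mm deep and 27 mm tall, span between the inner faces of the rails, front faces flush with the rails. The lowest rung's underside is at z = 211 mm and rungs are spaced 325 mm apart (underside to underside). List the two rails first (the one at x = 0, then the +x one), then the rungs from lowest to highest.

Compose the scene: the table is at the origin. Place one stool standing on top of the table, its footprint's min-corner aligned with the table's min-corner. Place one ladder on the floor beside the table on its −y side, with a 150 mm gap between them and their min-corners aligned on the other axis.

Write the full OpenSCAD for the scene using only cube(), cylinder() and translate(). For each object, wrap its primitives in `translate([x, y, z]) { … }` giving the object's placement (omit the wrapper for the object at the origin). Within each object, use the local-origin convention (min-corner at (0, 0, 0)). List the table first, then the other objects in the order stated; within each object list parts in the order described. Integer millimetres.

translate([0, 0, 679]) cube([953, 688, 49]);
translate([55, 55, 0]) cube([62, 62, 679]);
translate([836, 55, 0]) cube([62, 62, 679]);
translate([55, 571, 0]) cube([62, 62, 679]);
translate([836, 571, 0]) cube([62, 62, 679]);
translate([0, 0, 728]) {
  translate([0, 0, 406]) cube([292, 271, 31]);
  cube([34, 34, 406]);
  translate([258, 0, 0]) cube([34, 34, 406]);
  translate([0, 237, 0]) cube([34, 34, 406]);
  translate([258, 237, 0]) cube([34, 34, 406]);
}
translate([0, -198, 0]) {
  cube([53, 48, 1303]);
  translate([289, 0, 0]) cube([53, 48, 1303]);
  translate([53, 0, 211]) cube([236, 48, 27]);
  translate([53, 0, 536]) cube([236, 48, 27]);
  translate([53, 0, 861]) cube([236, 48, 27]);
  translate([53, 0, 1186]) cube([236, 48, 27]);
}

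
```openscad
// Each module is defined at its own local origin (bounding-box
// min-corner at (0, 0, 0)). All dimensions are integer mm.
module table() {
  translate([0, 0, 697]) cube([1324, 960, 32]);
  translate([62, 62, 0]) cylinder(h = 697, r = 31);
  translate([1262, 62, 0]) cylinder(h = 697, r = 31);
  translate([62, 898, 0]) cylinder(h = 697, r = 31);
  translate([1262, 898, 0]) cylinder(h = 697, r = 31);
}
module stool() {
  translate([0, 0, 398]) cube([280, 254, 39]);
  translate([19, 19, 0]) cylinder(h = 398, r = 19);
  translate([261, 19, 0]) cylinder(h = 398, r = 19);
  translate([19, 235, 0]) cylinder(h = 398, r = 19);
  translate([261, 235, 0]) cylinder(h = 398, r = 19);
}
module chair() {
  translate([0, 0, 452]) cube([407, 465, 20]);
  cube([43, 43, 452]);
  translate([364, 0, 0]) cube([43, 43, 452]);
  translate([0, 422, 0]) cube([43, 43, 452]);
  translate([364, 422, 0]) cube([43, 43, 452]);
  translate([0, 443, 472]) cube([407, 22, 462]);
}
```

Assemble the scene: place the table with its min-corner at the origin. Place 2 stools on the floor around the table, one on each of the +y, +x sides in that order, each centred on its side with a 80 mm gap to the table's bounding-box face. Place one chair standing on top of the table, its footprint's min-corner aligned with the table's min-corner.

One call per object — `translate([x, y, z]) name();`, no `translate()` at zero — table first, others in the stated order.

table();
translate([522, 1040, 0]) stool();
translate([1404, 353, 0]) stool();
translate([0, 0, 729]) chair();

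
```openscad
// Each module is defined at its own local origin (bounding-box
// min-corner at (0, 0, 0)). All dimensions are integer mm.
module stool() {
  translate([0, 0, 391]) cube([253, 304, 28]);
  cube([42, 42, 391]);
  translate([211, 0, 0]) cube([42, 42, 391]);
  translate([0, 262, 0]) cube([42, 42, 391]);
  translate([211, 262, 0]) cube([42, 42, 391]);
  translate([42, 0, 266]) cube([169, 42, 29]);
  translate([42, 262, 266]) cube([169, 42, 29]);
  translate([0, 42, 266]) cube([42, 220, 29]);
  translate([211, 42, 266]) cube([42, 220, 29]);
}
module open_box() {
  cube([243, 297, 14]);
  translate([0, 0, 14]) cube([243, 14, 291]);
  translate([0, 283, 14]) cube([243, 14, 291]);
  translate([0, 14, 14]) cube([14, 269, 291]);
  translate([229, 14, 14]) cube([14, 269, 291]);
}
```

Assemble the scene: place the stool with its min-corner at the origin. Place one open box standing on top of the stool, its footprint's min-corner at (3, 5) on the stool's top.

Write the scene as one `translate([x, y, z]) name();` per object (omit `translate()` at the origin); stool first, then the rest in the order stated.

stool();
translate([3, 5, 419]) open_box();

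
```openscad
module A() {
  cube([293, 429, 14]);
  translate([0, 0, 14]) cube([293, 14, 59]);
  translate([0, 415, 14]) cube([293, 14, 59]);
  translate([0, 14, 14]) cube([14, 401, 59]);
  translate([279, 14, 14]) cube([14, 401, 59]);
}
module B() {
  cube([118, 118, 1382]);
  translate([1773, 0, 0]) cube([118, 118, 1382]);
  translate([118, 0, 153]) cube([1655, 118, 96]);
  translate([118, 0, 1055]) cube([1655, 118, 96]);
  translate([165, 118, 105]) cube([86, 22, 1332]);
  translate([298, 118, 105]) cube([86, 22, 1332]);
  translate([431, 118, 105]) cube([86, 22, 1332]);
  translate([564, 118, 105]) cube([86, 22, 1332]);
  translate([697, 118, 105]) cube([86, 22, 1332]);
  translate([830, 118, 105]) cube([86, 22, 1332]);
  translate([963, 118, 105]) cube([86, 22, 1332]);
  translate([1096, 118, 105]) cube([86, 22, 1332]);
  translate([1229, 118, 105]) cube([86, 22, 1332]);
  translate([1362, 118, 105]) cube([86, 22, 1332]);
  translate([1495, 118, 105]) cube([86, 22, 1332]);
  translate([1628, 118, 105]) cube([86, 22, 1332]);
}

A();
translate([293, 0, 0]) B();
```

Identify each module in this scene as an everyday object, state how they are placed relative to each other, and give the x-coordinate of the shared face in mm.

The open box's +x face and the fence section's −x face are both at x = 293 mm.

A is an open box. B is a fence section. The fence section is against the open box's +x side, with their −y faces flush. The x-coordinate of the shared face is 293 mm.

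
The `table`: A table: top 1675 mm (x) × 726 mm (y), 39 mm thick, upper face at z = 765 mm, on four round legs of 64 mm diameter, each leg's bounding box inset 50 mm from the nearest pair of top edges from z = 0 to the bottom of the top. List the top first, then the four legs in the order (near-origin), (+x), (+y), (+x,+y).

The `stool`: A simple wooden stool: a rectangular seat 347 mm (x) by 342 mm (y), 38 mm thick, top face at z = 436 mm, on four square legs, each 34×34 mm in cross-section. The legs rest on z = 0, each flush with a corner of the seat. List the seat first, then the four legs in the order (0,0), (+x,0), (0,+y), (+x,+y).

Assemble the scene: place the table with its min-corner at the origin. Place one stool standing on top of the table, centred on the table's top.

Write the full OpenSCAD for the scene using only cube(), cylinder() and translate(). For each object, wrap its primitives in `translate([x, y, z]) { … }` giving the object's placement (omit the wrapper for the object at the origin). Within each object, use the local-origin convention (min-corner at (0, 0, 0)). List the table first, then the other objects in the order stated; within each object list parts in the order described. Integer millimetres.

translate([0, 0, 726]) cube([1675, 726, 39]);
translate([82, 82, 0]) cylinder(h = 726, r = 32);
translate([1593, 82, 0]) cylinder(h = 726, r = 32);
translate([82, 644, 0]) cylinder(h = 726, r = 32);
translate([1593, 644, 0]) cylinder(h = 726, r = 32);
translate([664, 192, 765]) {
  translate([0, 0, 398]) cube([347, 342, 38]);
  cube([34, 34, 398]);
  translate([313, 0, 0]) cube([34, 34, 398]);
  translate([0, 308, 0]) cube([34, 34, 398]);
  translate([313, 308, 0]) cube([34, 34, 398]);
}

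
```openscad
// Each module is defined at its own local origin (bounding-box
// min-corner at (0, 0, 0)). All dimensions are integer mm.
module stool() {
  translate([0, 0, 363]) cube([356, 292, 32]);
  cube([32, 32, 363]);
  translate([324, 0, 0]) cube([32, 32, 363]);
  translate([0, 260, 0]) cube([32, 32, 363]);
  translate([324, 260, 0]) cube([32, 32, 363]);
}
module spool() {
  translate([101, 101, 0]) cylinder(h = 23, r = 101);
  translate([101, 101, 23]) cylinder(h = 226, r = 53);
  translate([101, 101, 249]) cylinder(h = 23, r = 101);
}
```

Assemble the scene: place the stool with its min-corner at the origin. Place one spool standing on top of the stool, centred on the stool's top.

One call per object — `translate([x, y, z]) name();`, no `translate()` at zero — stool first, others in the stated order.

stool();
translate([77, 45, 395]) spool();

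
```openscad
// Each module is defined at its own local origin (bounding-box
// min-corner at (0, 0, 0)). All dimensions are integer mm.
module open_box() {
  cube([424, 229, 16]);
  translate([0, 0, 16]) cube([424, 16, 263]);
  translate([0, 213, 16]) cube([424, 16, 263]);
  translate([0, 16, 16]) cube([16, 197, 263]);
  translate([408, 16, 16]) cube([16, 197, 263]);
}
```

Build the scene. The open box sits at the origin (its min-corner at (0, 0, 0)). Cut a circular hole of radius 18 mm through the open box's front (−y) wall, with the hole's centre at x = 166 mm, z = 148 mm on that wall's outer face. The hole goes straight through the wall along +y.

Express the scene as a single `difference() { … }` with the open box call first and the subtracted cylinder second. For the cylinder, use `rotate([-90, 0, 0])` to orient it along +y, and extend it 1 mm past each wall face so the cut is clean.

difference() {
  open_box();
  translate([166, -1, 148]) rotate([-90, 0, 0]) cylinder(h = 18, r = 18);
}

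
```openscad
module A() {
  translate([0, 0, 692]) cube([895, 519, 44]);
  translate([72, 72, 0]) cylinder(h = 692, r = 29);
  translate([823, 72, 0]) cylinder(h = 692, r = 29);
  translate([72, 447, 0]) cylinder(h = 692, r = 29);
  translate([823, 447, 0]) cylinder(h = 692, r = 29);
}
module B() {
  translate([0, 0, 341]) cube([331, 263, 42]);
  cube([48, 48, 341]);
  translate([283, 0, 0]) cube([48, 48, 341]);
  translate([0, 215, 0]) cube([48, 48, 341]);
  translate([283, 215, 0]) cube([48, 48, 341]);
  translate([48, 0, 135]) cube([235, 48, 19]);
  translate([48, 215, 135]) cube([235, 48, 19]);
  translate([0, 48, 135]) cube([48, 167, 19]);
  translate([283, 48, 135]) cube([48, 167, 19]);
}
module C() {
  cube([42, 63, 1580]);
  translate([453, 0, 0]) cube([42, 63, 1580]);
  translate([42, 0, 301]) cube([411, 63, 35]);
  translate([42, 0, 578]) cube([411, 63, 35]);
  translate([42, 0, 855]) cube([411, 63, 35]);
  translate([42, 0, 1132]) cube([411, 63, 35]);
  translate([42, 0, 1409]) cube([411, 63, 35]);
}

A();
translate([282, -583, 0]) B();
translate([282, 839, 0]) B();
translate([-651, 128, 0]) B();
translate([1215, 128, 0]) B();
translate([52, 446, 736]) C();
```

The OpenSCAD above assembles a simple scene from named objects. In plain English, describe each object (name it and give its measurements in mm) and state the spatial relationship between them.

A is a table: top 895 mm (x) × 519 mm (y), 44 mm thick, upper face at z = 736 mm, on four round legs of 58 mm diameter, each leg's bounding box inset 43 mm from the nearest pair of top edges, running from z = 0 to the bottom of the top.

B is a simple wooden stool: a rectangular seat 331 mm (x) by 263 mm (y), 42 mm thick, top face at z = 383 mm, on four square legs, each 48×48 mm in cross-section. The legs rest on z = 0, each flush with a corner of the seat. Four stretchers, 48 mm wide and 19 mm tall, connect adjacent legs with their undersides at z = 135 mm, each running between the inner faces of the legs it joins and aligned with the legs' outer faces on the other axis.

C is a straight ladder. Two 42×63 mm vertical rails, 1580 mm tall, stand 495 mm apart (outside-to-outside) with their front faces coplanar on the −y side. 5 rungs, each 63 mm deep and 35 mm tall, span between the inner faces of the rails, front faces flush with the rails. The lowest rung's underside is at z = 301 mm and rungs are spaced 277 mm apart (underside to underside).

Four stools sit around the table at the −y, +y, −x, +x sides. The ladder is on top of the table.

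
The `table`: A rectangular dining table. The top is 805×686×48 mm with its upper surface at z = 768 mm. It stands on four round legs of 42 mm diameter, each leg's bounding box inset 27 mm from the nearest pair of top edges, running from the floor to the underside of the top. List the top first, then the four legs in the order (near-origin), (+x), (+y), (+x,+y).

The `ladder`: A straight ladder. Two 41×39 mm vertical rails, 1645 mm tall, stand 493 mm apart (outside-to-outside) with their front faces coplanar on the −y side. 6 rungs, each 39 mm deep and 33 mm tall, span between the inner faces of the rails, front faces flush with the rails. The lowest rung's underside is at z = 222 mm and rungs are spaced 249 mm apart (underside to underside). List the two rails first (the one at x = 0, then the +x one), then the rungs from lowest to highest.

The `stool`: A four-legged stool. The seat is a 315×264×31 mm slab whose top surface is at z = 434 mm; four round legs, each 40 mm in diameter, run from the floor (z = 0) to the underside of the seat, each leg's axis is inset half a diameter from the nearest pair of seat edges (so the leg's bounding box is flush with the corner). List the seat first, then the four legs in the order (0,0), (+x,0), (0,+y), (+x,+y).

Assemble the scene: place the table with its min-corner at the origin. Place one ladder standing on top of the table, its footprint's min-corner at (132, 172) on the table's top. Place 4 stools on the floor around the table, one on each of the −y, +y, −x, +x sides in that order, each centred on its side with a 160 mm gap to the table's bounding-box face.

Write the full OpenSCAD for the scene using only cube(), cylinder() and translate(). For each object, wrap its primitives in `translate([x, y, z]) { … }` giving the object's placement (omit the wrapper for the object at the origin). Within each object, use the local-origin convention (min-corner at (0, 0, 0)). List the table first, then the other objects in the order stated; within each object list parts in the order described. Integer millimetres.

translate([0, 0, 720]) cube([805, 686, 48]);
translate([48, 48, 0]) cylinder(h = 720, r = 21);
translate([757, 48, 0]) cylinder(h = 720, r = 21);
translate([48, 638, 0]) cylinder(h = 720, r = 21);
translate([757, 638, 0]) cylinder(h = 720, r = 21);
translate([132, 172, 768]) {
  cube([41, 39, 1645]);
  translate([452, 0, 0]) cube([41, 39, 1645]);
  translate([41, 0, 222]) cube([411, 39, 33]);
  translate([41, 0, 471]) cube([411, 39, 33]);
  translate([41, 0, 720]) cube([411, 39, 33]);
  translate([41, 0, 969]) cube([411, 39, 33]);
  translate([41, 0, 1218]) cube([411, 39, 33]);
  translate([41, 0, 1467]) cube([411, 39, 33]);
}
translate([245, -424, 0]) {
  translate([0, 0, 403]) cube([315, 264, 31]);
  translate([20, 20, 0]) cylinder(h = 403, r = 20);
  translate([295, 20, 0]) cylinder(h = 403, r = 20);
  translate([20, 244, 0]) cylinder(h = 403, r = 20);
  translate([295, 244, 0]) cylinder(h = 403, r = 20);
}
translate([245, 846, 0]) {
  translate([0, 0, 403]) cube([315, 264, 31]);
  translate([20, 20, 0]) cylinder(h = 403, r = 20);
  translate([295, 20, 0]) cylinder(h = 403, r = 20);
  translate([20, 244, 0]) cylinder(h = 403, r = 20);
  translate([295, 244, 0]) cylinder(h = 403, r = 20);
}
translate([-475, 211, 0]) {
  translate([0, 0, 403]) cube([315, 264, 31]);
  translate([20, 20, 0]) cylinder(h = 403, r = 20);
  translate([295, 20, 0]) cylinder(h = 403, r = 20);
  translate([20, 244, 0]) cylinder(h = 403, r = 20);
  translate([295, 244, 0]) cylinder(h = 403, r = 20);
}
translate([965, 211, 0]) {
  translate([0, 0, 403]) cube([315, 264, 31]);
  translate([20, 20, 0]) cylinder(h = 403, r = 20);
  translate([295, 20, 0]) cylinder(h = 403, r = 20);
  translate([20, 244, 0]) cylinder(h = 403, r = 20);
  translate([295, 244, 0]) cylinder(h = 403, r = 20);
}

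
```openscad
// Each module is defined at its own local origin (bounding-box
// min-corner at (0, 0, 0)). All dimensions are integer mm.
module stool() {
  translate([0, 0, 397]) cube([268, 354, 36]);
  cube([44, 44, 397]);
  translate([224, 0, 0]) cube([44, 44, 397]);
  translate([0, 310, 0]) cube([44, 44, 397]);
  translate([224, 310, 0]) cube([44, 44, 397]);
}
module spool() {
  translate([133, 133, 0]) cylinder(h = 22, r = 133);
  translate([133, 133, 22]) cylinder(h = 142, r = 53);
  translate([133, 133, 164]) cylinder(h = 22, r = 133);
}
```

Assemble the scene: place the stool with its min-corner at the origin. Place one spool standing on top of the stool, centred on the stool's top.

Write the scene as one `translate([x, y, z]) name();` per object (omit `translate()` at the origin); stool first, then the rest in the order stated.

stool();
translate([1, 44, 433]) spool();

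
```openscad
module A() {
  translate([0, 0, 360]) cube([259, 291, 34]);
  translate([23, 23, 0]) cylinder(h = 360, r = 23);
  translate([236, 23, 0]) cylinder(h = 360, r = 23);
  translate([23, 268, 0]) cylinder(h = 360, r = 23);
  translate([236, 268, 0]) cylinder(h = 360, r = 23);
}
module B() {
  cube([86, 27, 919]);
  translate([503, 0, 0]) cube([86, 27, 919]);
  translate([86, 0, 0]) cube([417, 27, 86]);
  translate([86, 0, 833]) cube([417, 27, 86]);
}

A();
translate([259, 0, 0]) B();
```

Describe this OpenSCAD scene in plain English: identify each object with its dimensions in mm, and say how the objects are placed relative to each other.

A is a four-legged stool. The seat is a 259×291×34 mm slab whose top surface is at z = 394 mm; four round legs, each 46 mm in diameter, run from the floor (z = 0) to the underside of the seat, each leg's axis is inset half a diameter from the nearest pair of seat edges (so the leg's bounding box is flush with the corner).

B is a rectangular picture frame lying in the x–z plane (depth along y). The opening is 417 mm wide (x) by 747 mm tall (z), surrounded by a border 86 mm wide on all four sides. The frame is 27 mm deep and is made of two full-height vertical stiles with two horizontal rails fitted between them.

The picture frame is against the stool's +x side, with their −y faces flush.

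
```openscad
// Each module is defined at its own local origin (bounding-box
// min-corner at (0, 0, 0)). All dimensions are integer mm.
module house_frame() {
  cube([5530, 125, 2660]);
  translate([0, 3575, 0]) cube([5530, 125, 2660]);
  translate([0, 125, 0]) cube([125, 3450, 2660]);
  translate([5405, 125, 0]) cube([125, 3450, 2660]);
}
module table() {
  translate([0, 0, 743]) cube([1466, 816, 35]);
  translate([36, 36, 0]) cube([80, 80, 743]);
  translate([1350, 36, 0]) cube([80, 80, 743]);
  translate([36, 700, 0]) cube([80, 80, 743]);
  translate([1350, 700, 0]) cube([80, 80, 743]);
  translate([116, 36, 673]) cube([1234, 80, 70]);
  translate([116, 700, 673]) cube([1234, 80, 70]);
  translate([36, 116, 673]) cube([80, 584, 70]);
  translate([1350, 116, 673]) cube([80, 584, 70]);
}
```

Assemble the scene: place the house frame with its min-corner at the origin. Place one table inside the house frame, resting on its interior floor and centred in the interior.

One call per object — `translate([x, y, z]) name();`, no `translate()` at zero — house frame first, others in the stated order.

house_frame();
translate([2032, 1442, 0]) table();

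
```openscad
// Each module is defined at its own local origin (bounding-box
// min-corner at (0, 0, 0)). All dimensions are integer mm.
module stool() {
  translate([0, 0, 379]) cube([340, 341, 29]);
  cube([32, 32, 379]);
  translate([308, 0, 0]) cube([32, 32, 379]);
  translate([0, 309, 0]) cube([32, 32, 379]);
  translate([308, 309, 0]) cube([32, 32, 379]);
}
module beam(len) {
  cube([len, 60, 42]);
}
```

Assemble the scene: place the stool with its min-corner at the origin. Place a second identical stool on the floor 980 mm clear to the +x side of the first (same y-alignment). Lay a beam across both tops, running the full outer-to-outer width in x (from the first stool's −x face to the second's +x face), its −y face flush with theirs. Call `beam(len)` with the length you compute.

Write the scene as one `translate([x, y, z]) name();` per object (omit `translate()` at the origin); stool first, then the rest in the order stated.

stool();
translate([1320, 0, 0]) stool();
translate([0, 0, 408]) beam(1660);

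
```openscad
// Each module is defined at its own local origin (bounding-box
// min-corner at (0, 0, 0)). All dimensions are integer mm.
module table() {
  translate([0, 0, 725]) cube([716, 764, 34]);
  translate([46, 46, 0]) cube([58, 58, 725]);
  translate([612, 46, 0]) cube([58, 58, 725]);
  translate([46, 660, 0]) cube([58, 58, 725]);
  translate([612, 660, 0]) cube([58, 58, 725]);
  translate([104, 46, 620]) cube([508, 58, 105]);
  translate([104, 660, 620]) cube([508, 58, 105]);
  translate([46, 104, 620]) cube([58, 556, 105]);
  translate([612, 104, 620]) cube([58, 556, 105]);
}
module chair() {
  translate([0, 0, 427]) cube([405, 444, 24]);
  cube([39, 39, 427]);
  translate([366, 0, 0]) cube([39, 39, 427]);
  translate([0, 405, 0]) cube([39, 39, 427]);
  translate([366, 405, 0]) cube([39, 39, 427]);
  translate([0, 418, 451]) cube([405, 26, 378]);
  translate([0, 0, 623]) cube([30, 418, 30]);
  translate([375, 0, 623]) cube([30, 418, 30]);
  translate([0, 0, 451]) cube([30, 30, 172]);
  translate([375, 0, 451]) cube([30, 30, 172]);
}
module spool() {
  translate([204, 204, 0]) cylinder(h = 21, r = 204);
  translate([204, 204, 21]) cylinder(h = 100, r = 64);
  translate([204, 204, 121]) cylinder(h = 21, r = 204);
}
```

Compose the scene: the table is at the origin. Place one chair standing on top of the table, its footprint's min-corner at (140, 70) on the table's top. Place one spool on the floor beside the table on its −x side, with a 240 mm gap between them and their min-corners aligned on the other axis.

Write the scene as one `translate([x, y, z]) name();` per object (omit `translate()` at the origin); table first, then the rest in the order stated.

table();
translate([140, 70, 759]) chair();
translate([-648, 0, 0]) spool();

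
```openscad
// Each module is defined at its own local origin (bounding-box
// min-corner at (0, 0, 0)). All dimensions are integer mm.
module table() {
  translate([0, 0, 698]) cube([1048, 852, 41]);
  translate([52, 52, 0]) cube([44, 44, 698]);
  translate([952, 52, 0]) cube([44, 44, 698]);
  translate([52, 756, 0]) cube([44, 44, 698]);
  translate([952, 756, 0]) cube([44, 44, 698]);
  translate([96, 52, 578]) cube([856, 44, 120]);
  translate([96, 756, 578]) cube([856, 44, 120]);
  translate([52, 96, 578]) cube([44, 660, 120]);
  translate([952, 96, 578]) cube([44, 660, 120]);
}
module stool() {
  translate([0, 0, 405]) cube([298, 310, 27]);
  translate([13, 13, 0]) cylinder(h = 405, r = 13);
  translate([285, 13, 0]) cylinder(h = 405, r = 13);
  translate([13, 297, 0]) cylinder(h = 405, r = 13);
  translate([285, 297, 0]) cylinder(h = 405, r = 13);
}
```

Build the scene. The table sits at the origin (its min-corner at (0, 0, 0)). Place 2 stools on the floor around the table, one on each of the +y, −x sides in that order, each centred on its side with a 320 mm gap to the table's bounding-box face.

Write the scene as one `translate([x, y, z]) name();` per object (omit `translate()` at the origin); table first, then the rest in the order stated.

table();
translate([375, 1172, 0]) stool();
translate([-618, 271, 0]) stool();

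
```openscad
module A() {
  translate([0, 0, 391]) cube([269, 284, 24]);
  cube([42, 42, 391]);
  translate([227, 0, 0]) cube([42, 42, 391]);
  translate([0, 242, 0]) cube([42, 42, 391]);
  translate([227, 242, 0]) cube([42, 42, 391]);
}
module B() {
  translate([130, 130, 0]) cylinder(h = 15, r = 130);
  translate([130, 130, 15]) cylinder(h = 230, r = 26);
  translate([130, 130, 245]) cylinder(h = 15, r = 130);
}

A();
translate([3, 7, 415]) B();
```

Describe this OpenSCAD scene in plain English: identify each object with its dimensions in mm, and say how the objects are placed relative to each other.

A is a simple wooden stool: a rectangular seat 269 mm (x) by 284 mm (y), 24 mm thick, top face at z = 415 mm, on four square legs, each 42×42 mm in cross-section. The legs rest on z = 0, each flush with a corner of the seat.

B is a spool: two coaxial disc flanges of radius 130 mm and thickness 15 mm, joined by a core cylinder of radius 26 mm and height 230 mm. The lower flange rests on z = 0 and the three cylinders share a vertical axis.

The spool is on top of the stool.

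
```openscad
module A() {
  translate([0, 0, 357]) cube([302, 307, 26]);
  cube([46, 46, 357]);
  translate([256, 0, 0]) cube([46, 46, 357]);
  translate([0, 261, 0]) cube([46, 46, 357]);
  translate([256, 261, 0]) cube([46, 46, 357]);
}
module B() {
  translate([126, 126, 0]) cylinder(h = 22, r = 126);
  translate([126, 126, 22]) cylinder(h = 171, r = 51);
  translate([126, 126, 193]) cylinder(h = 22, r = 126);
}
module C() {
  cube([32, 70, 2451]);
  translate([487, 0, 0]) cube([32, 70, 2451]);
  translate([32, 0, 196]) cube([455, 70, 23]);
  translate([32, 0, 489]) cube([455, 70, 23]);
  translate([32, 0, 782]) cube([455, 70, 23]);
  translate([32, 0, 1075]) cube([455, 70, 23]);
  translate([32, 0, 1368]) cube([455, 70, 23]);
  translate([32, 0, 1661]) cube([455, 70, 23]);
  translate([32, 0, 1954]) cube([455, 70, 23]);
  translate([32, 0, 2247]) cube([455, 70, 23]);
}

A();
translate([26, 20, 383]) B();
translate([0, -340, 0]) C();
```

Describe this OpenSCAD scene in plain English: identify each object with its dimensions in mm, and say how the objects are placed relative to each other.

A is a four-legged stool. The seat is a 302×307×26 mm slab whose top surface is at z = 383 mm; four square legs, each 46×46 mm in cross-section, run from the floor (z = 0) to the underside of the seat, each flush with a corner of the seat.

B is a spool: two coaxial disc flanges of radius 126 mm and thickness 22 mm, joined by a core cylinder of radius 51 mm and height 171 mm. The lower flange rests on z = 0 and the three cylinders share a vertical axis.

C is a straight ladder. Two 32×70 mm vertical rails, 2451 mm tall, stand 519 mm apart (outside-to-outside) with their front faces coplanar on the −y side. 8 rungs, each 70 mm deep and 23 mm tall, span between the inner faces of the rails, front faces flush with the rails. The lowest rung's underside is at z = 196 mm and rungs are spaced 293 mm apart (underside to underside).

The spool is on top of the stool. The ladder is on the floor beside the stool on its −y side.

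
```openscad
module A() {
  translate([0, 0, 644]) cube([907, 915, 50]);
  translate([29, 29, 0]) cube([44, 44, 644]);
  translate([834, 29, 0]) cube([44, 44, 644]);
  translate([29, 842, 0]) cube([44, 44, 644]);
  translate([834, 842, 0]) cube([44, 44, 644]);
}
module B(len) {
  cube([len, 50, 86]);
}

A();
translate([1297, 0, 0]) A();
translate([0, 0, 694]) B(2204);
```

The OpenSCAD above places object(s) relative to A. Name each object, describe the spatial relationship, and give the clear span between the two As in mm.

A is a table. B is a beam. A beam spans the tops of two tables. The clear span between the two tables is 390 mm.

Second table starts at x = 1297; first ends at x = 907; clear span = 1297 − 907 = 390 mm.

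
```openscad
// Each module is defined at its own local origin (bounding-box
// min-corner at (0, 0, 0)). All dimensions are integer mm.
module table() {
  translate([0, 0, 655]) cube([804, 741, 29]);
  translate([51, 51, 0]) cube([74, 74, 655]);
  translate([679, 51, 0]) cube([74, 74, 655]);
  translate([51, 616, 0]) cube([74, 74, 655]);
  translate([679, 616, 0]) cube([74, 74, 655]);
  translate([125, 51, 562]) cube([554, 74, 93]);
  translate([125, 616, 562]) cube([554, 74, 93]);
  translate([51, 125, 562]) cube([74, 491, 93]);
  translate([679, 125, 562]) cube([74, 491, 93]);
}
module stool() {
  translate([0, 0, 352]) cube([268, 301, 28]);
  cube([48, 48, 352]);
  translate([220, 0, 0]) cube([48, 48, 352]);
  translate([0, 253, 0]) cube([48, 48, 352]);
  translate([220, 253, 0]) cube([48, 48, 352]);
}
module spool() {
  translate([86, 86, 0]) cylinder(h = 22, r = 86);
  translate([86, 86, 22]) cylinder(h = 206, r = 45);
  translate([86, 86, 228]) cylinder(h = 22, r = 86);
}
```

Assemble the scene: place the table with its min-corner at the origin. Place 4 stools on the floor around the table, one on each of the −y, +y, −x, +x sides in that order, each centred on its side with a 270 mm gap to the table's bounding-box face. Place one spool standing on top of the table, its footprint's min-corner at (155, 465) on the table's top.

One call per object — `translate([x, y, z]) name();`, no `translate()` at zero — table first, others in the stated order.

table();
translate([268, -571, 0]) stool();
translate([268, 1011, 0]) stool();
translate([-538, 220, 0]) stool();
translate([1074, 220, 0]) stool();
translate([155, 465, 684]) spool();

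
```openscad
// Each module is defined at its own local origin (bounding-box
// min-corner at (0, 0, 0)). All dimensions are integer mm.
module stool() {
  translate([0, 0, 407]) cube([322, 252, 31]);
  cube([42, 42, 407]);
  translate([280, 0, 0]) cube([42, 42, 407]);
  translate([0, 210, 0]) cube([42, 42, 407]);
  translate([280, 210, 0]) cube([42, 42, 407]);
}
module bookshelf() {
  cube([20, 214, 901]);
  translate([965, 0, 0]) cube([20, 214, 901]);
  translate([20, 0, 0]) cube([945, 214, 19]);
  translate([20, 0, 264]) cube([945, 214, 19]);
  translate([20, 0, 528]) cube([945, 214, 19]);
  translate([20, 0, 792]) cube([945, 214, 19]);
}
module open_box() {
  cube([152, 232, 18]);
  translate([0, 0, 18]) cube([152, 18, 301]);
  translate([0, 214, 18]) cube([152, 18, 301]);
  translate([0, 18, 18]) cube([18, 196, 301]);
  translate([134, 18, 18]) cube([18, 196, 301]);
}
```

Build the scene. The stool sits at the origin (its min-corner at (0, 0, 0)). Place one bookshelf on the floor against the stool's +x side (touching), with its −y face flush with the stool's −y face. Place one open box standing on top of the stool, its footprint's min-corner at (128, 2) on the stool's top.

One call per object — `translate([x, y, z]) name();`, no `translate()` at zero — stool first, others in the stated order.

stool();
translate([322, 0, 0]) bookshelf();
translate([128, 2, 438]) open_box();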